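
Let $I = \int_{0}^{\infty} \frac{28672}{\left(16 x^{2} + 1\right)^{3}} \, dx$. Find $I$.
$1344 \pi$

Recall the elementary integral
$$J(a) = \int_{0}^{\infty} \frac{7}{a^{2} + x^{2}} \, dx = \frac{7 \pi}{2 a}.$$

Differentiating under the integral sign with respect to $a$,
$$\frac{dJ}{da} = \int_{0}^{\infty} - \frac{14 a}{\left(a^{2} + x^{2}\right)^{2}} \, dx = - \frac{7 \pi}{2 a^{2}},$$
so $\int_{0}^{\infty} \frac{7}{\left(a^{2} + x^{2}\right)^{2}} \, dx = \frac{7 \pi}{4 a^{3}}$.

Repeating — each differentiation of $1/(x^2+a^2)^j$ produces $-2ja/(x^2+a^2)^{j+1}$ — and dividing through by $-2ja$ at each step yields, after $2$ differentiations in total,
$$\int_{0}^{\infty} \frac{7}{\left(a^{2} + x^{2}\right)^{3}} \, dx = \frac{21 \pi}{16 a^{5}}.$$

Setting $a = \frac{1}{4}$:
$$I = 1344 \pi.$$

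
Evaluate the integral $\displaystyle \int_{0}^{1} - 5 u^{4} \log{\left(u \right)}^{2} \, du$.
$- \frac{2}{25}$

Consider the simpler parametrised integral
$$J(a) = \int_{0}^{1} - 5 u^{a} \, du = - \frac{5}{a + 1}.$$

Differentiating under the integral sign brings down a factor of $\ln u$:
$$\frac{dJ}{da} = \int_{0}^{1} - 5 u^{a} \log{\left(u \right)} \, du = \frac{5}{\left(a + 1\right)^{2}}.$$

Repeating twice in total — each differentiation brings down another $\ln u$ — gives
$$\frac{d^{2}J}{da^{2}} = \int_{0}^{1} - 5 u^{a} \log{\left(u \right)}^{2} \, du = - \frac{10}{\left(a + 1\right)^{3}},$$
and the integrand here is exactly the target integrand, so $I = - \frac{10}{\left(a + 1\right)^{3}}$.

Setting $a = 4$:
$$I = - \frac{2}{25}.$$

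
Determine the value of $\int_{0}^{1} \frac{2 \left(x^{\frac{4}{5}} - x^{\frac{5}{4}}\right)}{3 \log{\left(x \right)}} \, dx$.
$\log{\left(\frac{2 \sqrt[3]{10}}{5} \right)}$

Introduce a parameter $a$ in the exponent: let $I(a) = \int_{0}^{1} \frac{2 \left(- x^{\frac{5}{4}} + x^{a}\right)}{3 \log{\left(x \right)}} \, dx$.

Since $\dfrac{\partial}{\partial a}\,x^{a} = x^{a} \ln x$, the $\ln x$ in the denominator cancels and
$$\frac{dI}{da} = \int_{0}^{1} \frac{2}{3} x^{a} \, dx = \frac{2}{3} \left[\frac{x^{a+1}}{a+1}\right]_0^1 = \frac{2}{3 \left(a + 1\right)}.$$

Integrating with respect to $a$ gives $I(a) = \frac{2 \log{\left(\frac{4 a}{9} + \frac{4}{9} \right)}}{3} + C$.

At $a = \frac{5}{4}$ the integrand is identically $0$, so $I(\frac{5}{4}) = 0$. The closed form gives $0$, hence $C = 0$.

Setting $a = \frac{4}{5}$:
$$I = \log{\left(\frac{2 \sqrt[3]{10}}{5} \right)}.$$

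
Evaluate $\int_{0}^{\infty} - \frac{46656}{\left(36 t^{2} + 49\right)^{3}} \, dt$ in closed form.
$- \frac{1458 \pi}{16807}$

Recall the elementary integral
$$J(a) = \int_{0}^{\infty} - \frac{1}{a^{2} + t^{2}} \, dt = - \frac{\pi}{2 a}.$$

Differentiating under the integral sign with respect to $a$,
$$\frac{dJ}{da} = \int_{0}^{\infty} \frac{2 a}{\left(a^{2} + t^{2}\right)^{2}} \, dt = \frac{\pi}{2 a^{2}},$$
so $\int_{0}^{\infty} - \frac{1}{\left(a^{2} + t^{2}\right)^{2}} \, dt = - \frac{\pi}{4 a^{3}}$.

Repeating — each differentiation of $1/(t^2+a^2)^j$ produces $-2ja/(t^2+a^2)^{j+1}$ — and dividing through by $-2ja$ at each step yields, after $2$ differentiations in total,
$$\int_{0}^{\infty} - \frac{1}{\left(a^{2} + t^{2}\right)^{3}} \, dt = - \frac{3 \pi}{16 a^{5}}.$$

Setting $a = \frac{7}{6}$:
$$I = - \frac{1458 \pi}{16807}.$$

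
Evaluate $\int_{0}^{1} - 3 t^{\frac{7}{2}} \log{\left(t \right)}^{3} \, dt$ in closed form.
$\frac{32}{729}$

Consider the simpler parametrised integral
$$J(a) = \int_{0}^{1} - 3 t^{a} \, dt = - \frac{3}{a + 1}.$$

Differentiating under the integral sign brings down a factor of $\ln t$:
$$\frac{dJ}{da} = \int_{0}^{1} - 3 t^{a} \log{\left(t \right)} \, dt = \frac{3}{\left(a + 1\right)^{2}}.$$

Repeating $3$ times in total — each differentiation brings down another $\ln t$ — gives
$$\frac{d^{3}J}{da^{3}} = \int_{0}^{1} - 3 t^{a} \log{\left(t \right)}^{3} \, dt = \frac{18}{\left(a + 1\right)^{4}},$$
and the integrand here is exactly the target integrand, so $I = \frac{18}{\left(a + 1\right)^{4}}$.

Setting $a = \frac{7}{2}$:
$$I = \frac{32}{729}.$$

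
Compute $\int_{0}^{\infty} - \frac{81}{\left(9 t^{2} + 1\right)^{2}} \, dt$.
$- \frac{27 \pi}{4}$

Recall the elementary integral
$$J(a) = \int_{0}^{\infty} - \frac{1}{a^{2} + t^{2}} \, dt = - \frac{\pi}{2 a}.$$

Differentiating under the integral sign with respect to $a$,
$$\frac{dJ}{da} = \int_{0}^{\infty} \frac{2 a}{\left(a^{2} + t^{2}\right)^{2}} \, dt = \frac{\pi}{2 a^{2}},$$
so $\int_{0}^{\infty} - \frac{1}{\left(a^{2} + t^{2}\right)^{2}} \, dt = - \frac{\pi}{4 a^{3}}$.

Setting $a = \frac{1}{3}$:
$$I = - \frac{27 \pi}{4}.$$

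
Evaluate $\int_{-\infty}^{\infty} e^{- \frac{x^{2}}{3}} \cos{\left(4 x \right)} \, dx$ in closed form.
$\frac{\sqrt{3} \sqrt{\pi}}{e^{12}}$

Define $I(b) = \int_{-\infty}^{\infty} e^{- \frac{x^{2}}{3}} \cos{\left(b x \right)} \, dx$.

Differentiating under the integral sign,
$$I'(b) = \int_{-\infty}^{\infty} - x e^{- \frac{x^{2}}{3}} \sin{\left(b x \right)} \, dx.$$

Integrate $\int_{-\infty}^{\infty} x \sin(b x)\, e^{- \frac{x^{2}}{3}}\, dx$ by parts with $u = \sin(b x)$ and $dv = x\, e^{- \frac{x^{2}}{3}}\, dx$, giving $v = - \frac{3 e^{- \frac{x^{2}}{3}}}{2}$. The boundary term vanishes and
$$\int_{-\infty}^{\infty} x \sin(b x)\, e^{- \frac{x^{2}}{3}}\, dx = \frac{3 b}{2} \int_{-\infty}^{\infty} \cos(b x)\, e^{- \frac{x^{2}}{3}}\, dx,$$
so $I'(b) = - \frac{3 b}{2}\, I(b)$.

This is a separable first-order ODE; solving with the initial condition $I(0) = \int_{-\infty}^{\infty} e^{- \frac{x^{2}}{3}}\,dx = \sqrt{3} \sqrt{\pi}$ gives
$$I(b) = \sqrt{3} \sqrt{\pi} e^{- \frac{3 b^{2}}{4}}.$$

Setting $b = 4$:
$$I = \frac{\sqrt{3} \sqrt{\pi}}{e^{12}}.$$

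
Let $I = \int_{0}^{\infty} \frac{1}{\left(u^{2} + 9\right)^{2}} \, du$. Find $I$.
$\frac{\pi}{108}$

Begin with the known result
$$J(a) = \int_{0}^{\infty} \frac{1}{a^{2} + u^{2}} \, du = \frac{\pi}{2 a}.$$

Differentiating under the integral sign with respect to $a$,
$$\frac{dJ}{da} = \int_{0}^{\infty} - \frac{2 a}{\left(a^{2} + u^{2}\right)^{2}} \, du = - \frac{\pi}{2 a^{2}},$$
so $\int_{0}^{\infty} \frac{1}{\left(a^{2} + u^{2}\right)^{2}} \, du = \frac{\pi}{4 a^{3}}$.

Setting $a = 3$:
$$I = \frac{\pi}{108}.$$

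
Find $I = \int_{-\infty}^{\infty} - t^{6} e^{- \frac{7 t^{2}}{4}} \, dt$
$- \frac{240 \sqrt{7} \sqrt{\pi}}{2401}$

Consider the simpler parametrised integral
$$J(a) = \int_{-\infty}^{\infty} - e^{- a t^{2}} \, dt = - \frac{\sqrt{\pi}}{\sqrt{a}}.$$

Differentiating under the integral sign brings down a factor of $(-t^2)$:
$$\frac{dJ}{da} = \int_{-\infty}^{\infty} t^{2} e^{- a t^{2}} \, dt = \frac{\sqrt{\pi}}{2 a^{\frac{3}{2}}}.$$

Repeating $3$ times in total — each differentiation brings down another $(-t^2)$ — gives
$$\frac{d^{3}J}{da^{3}} = \int_{-\infty}^{\infty} t^{6} e^{- a t^{2}} \, dt = \frac{15 \sqrt{\pi}}{8 a^{\frac{7}{2}}},$$
and the integrand here is $(-1)^{3}$ times the target integrand, so $I = (-1)^{3}\,\frac{d^{3}J}{da^{3}} = - \frac{15 \sqrt{\pi}}{8 a^{\frac{7}{2}}}$.

Setting $a = \frac{7}{4}$:
$$I = - \frac{240 \sqrt{7} \sqrt{\pi}}{2401}.$$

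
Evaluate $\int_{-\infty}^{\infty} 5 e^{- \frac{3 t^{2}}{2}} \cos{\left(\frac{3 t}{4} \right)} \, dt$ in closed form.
$\frac{5 \sqrt{6} \sqrt{\pi}}{3 e^{\frac{3}{32}}}$

Treat the cosine frequency as a parameter and define $I(b) = \int_{-\infty}^{\infty} 5 e^{- \frac{3 t^{2}}{2}} \cos{\left(b t \right)} \, dt$.

Differentiating under the integral sign,
$$I'(b) = \int_{-\infty}^{\infty} - 5 t e^{- \frac{3 t^{2}}{2}} \sin{\left(b t \right)} \, dt.$$

Integrate $\int_{-\infty}^{\infty} t \sin(b t)\, e^{- \frac{3 t^{2}}{2}}\, dt$ by parts with $u = \sin(b t)$ and $dv = t\, e^{- \frac{3 t^{2}}{2}}\, dt$, giving $v = - \frac{e^{- \frac{3 t^{2}}{2}}}{3}$. The boundary term vanishes and
$$\int_{-\infty}^{\infty} t \sin(b t)\, e^{- \frac{3 t^{2}}{2}}\, dt = \frac{b}{3} \int_{-\infty}^{\infty} \cos(b t)\, e^{- \frac{3 t^{2}}{2}}\, dt,$$
so $I'(b) = - \frac{b}{3}\, I(b)$.

This is a separable first-order ODE; solving with the initial condition $I(0) = \int_{-\infty}^{\infty} 5 e^{- \frac{3 t^{2}}{2}}\,dt = \frac{5 \sqrt{6} \sqrt{\pi}}{3}$ gives
$$I(b) = \frac{5 \sqrt{6} \sqrt{\pi} e^{- \frac{b^{2}}{6}}}{3}.$$

Setting $b = \frac{3}{4}$:
$$I = \frac{5 \sqrt{6} \sqrt{\pi}}{3 e^{\frac{3}{32}}}.$$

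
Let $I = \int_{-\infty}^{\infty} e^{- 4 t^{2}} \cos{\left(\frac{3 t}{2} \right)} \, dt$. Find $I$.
$\frac{\sqrt{\pi}}{2 e^{\frac{9}{64}}}$

Let $b$ denote the cosine frequency and define $I(b) = \int_{-\infty}^{\infty} e^{- 4 t^{2}} \cos{\left(b t \right)} \, dt$.

Differentiating under the integral sign,
$$I'(b) = \int_{-\infty}^{\infty} - t e^{- 4 t^{2}} \sin{\left(b t \right)} \, dt.$$

Integrate $\int_{-\infty}^{\infty} t \sin(b t)\, e^{- 4 t^{2}}\, dt$ by parts with $u = \sin(b t)$ and $dv = t\, e^{- 4 t^{2}}\, dt$, giving $v = - \frac{e^{- 4 t^{2}}}{8}$. The boundary term vanishes and
$$\int_{-\infty}^{\infty} t \sin(b t)\, e^{- 4 t^{2}}\, dt = \frac{b}{8} \int_{-\infty}^{\infty} \cos(b t)\, e^{- 4 t^{2}}\, dt,$$
so $I'(b) = - \frac{b}{8}\, I(b)$.

This is a separable first-order ODE; solving with the initial condition $I(0) = \int_{-\infty}^{\infty} e^{- 4 t^{2}}\,dt = \frac{\sqrt{\pi}}{2}$ gives
$$I(b) = \frac{\sqrt{\pi} e^{- \frac{b^{2}}{16}}}{2}.$$

Setting $b = \frac{3}{2}$:
$$I = \frac{\sqrt{\pi}}{2 e^{\frac{9}{64}}}.$$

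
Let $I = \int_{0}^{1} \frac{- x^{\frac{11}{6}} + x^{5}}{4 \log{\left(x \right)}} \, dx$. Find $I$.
$- \frac{\log{\left(17 \right)}}{4} + \frac{\log{\left(6 \right)}}{2}$

Replace the exponent $5$ by a parameter $a$: let $I(a) = \int_{0}^{1} \frac{- x^{\frac{11}{6}} + x^{a}}{4 \log{\left(x \right)}} \, dx$.

Since $\dfrac{\partial}{\partial a}\,x^{a} = x^{a} \ln x$, the $\ln x$ in the denominator cancels and
$$\frac{dI}{da} = \int_{0}^{1} \frac{1}{4} x^{a} \, dx = \frac{1}{4} \left[\frac{x^{a+1}}{a+1}\right]_0^1 = \frac{1}{4 \left(a + 1\right)}.$$

Integrating with respect to $a$ gives $I(a) = \frac{\log{\left(a + 1 \right)}}{4} - \frac{\log{\left(17 \right)}}{4} + \frac{\log{\left(6 \right)}}{4} + C$.

At $a = \frac{11}{6}$ the integrand is identically $0$, so $I(\frac{11}{6}) = 0$. The closed form gives $0$, hence $C = 0$.

Setting $a = 5$:
$$I = - \frac{\log{\left(17 \right)}}{4} + \frac{\log{\left(6 \right)}}{2}.$$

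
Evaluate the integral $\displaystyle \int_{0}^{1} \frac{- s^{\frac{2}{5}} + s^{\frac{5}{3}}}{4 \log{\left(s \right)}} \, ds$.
$\log{\left(\frac{42^{\frac{3}{4}} \sqrt[4]{5}}{21} \right)}$

Replace the exponent $\frac{2}{5}$ by a parameter $a$: let $I(a) = \int_{0}^{1} \frac{s^{\frac{5}{3}} - s^{a}}{4 \log{\left(s \right)}} \, ds$.

Since $\dfrac{\partial}{\partial a}\,s^{a} = s^{a} \ln s$, the $\ln s$ in the denominator cancels and
$$\frac{dI}{da} = \int_{0}^{1} - \frac{1}{4} s^{a} \, ds = - \frac{1}{4} \left[\frac{s^{a+1}}{a+1}\right]_0^1 = - \frac{1}{4 a + 4}.$$

Integrating with respect to $a$ gives $I(a) = - \frac{\log{\left(a + 1 \right)}}{4} - \frac{\log{\left(6 \right)}}{4} + \log{\left(2 \right)} + C$.

At $a = \frac{5}{3}$ the integrand is identically $0$, so $I(\frac{5}{3}) = 0$. The closed form gives $0$, hence $C = 0$.

Setting $a = \frac{2}{5}$:
$$I = \log{\left(\frac{42^{\frac{3}{4}} \sqrt[4]{5}}{21} \right)}.$$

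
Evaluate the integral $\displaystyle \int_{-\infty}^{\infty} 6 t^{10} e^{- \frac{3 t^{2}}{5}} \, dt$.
$\frac{109375 \sqrt{15} \sqrt{\pi}}{144}$

Start from the elementary integral
$$J(a) = \int_{-\infty}^{\infty} 6 e^{- a t^{2}} \, dt = \frac{6 \sqrt{\pi}}{\sqrt{a}}.$$

Differentiating under the integral sign brings down a factor of $(-t^2)$:
$$\frac{dJ}{da} = \int_{-\infty}^{\infty} - 6 t^{2} e^{- a t^{2}} \, dt = - \frac{3 \sqrt{\pi}}{a^{\frac{3}{2}}}.$$

Repeating $5$ times in total — each differentiation brings down another $(-t^2)$ — gives
$$\frac{d^{5}J}{da^{5}} = \int_{-\infty}^{\infty} - 6 t^{10} e^{- a t^{2}} \, dt = - \frac{2835 \sqrt{\pi}}{16 a^{\frac{11}{2}}},$$
and the integrand here is $(-1)^{5}$ times the target integrand, so $I = (-1)^{5}\,\frac{d^{5}J}{da^{5}} = \frac{2835 \sqrt{\pi}}{16 a^{\frac{11}{2}}}$.

Setting $a = \frac{3}{5}$:
$$I = \frac{109375 \sqrt{15} \sqrt{\pi}}{144}.$$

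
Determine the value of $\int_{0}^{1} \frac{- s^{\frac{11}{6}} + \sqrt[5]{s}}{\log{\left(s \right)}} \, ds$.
$\log{\left(\frac{36}{85} \right)}$

Replace the exponent $\frac{1}{5}$ by a parameter $a$: let $I(a) = \int_{0}^{1} \frac{- s^{\frac{11}{6}} + s^{a}}{\log{\left(s \right)}} \, ds$.

Since $\dfrac{\partial}{\partial a}\,s^{a} = s^{a} \ln s$, the $\ln s$ in the denominator cancels and
$$\frac{dI}{da} = \int_{0}^{1} s^{a} \, ds = \left[\frac{s^{a+1}}{a+1}\right]_0^1 = \frac{1}{a + 1}.$$

Integrating with respect to $a$ gives $I(a) = \log{\left(\frac{6 a}{17} + \frac{6}{17} \right)} + C$.

At $a = \frac{11}{6}$ the integrand is identically $0$, so $I(\frac{11}{6}) = 0$. The closed form gives $0$, hence $C = 0$.

Setting $a = \frac{1}{5}$:
$$I = \log{\left(\frac{36}{85} \right)}.$$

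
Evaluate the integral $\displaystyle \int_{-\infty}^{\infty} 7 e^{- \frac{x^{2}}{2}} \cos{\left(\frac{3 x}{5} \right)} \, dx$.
$\frac{7 \sqrt{2} \sqrt{\pi}}{e^{\frac{9}{50}}}$

Treat the cosine frequency as a parameter and define $I(b) = \int_{-\infty}^{\infty} 7 e^{- \frac{x^{2}}{2}} \cos{\left(b x \right)} \, dx$.

Differentiating under the integral sign,
$$I'(b) = \int_{-\infty}^{\infty} - 7 x e^{- \frac{x^{2}}{2}} \sin{\left(b x \right)} \, dx.$$

Integrate $\int_{-\infty}^{\infty} x \sin(b x)\, e^{- \frac{x^{2}}{2}}\, dx$ by parts with $u = \sin(b x)$ and $dv = x\, e^{- \frac{x^{2}}{2}}\, dx$, giving $v = - e^{- \frac{x^{2}}{2}}$. The boundary term vanishes and
$$\int_{-\infty}^{\infty} x \sin(b x)\, e^{- \frac{x^{2}}{2}}\, dx = b \int_{-\infty}^{\infty} \cos(b x)\, e^{- \frac{x^{2}}{2}}\, dx,$$
so $I'(b) = - b\, I(b)$.

This is a separable first-order ODE; solving with the initial condition $I(0) = \int_{-\infty}^{\infty} 7 e^{- \frac{x^{2}}{2}}\,dx = 7 \sqrt{2} \sqrt{\pi}$ gives
$$I(b) = 7 \sqrt{2} \sqrt{\pi} e^{- \frac{b^{2}}{2}}.$$

Setting $b = \frac{3}{5}$:
$$I = \frac{7 \sqrt{2} \sqrt{\pi}}{e^{\frac{9}{50}}}.$$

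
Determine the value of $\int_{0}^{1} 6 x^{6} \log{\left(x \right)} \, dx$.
$- \frac{6}{49}$

Begin with the known integral
$$J(a) = \int_{0}^{1} 6 x^{a} \, dx = \frac{6}{a + 1}.$$

Differentiating under the integral sign brings down a factor of $\ln x$:
$$\frac{dJ}{da} = \int_{0}^{1} 6 x^{a} \log{\left(x \right)} \, dx = - \frac{6}{\left(a + 1\right)^{2}}.$$

The integral on the left is $I$, so $I = - \frac{6}{\left(a + 1\right)^{2}}$.

Setting $a = 6$:
$$I = - \frac{6}{49}.$$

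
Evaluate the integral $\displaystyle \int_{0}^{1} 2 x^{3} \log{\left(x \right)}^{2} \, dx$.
$\frac{1}{16}$

Start from the elementary integral
$$J(a) = \int_{0}^{1} 2 x^{a} \, dx = \frac{2}{a + 1}.$$

Differentiating under the integral sign brings down a factor of $\ln x$:
$$\frac{dJ}{da} = \int_{0}^{1} 2 x^{a} \log{\left(x \right)} \, dx = - \frac{2}{\left(a + 1\right)^{2}}.$$

Repeating twice in total — each differentiation brings down another $\ln x$ — gives
$$\frac{d^{2}J}{da^{2}} = \int_{0}^{1} 2 x^{a} \log{\left(x \right)}^{2} \, dx = \frac{4}{\left(a + 1\right)^{3}},$$
and the integrand here is exactly the target integrand, so $I = \frac{4}{\left(a + 1\right)^{3}}$.

Setting $a = 3$:
$$I = \frac{1}{16}.$$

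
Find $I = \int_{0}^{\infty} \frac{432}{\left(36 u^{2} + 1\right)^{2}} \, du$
$18 \pi$

Begin with the known result
$$J(a) = \int_{0}^{\infty} \frac{1}{3 \left(a^{2} + u^{2}\right)} \, du = \frac{\pi}{6 a}.$$

Differentiating under the integral sign with respect to $a$,
$$\frac{dJ}{da} = \int_{0}^{\infty} - \frac{2 a}{3 \left(a^{2} + u^{2}\right)^{2}} \, du = - \frac{\pi}{6 a^{2}},$$
so $\int_{0}^{\infty} \frac{1}{3 \left(a^{2} + u^{2}\right)^{2}} \, du = \frac{\pi}{12 a^{3}}$.

Setting $a = \frac{1}{6}$:
$$I = 18 \pi.$$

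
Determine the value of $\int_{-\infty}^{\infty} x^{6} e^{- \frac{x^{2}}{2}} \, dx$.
$15 \sqrt{2} \sqrt{\pi}$

Begin with the known integral
$$J(a) = \int_{-\infty}^{\infty} e^{- a x^{2}} \, dx = \frac{\sqrt{\pi}}{\sqrt{a}}.$$

Differentiating under the integral sign brings down a factor of $(-x^2)$:
$$\frac{dJ}{da} = \int_{-\infty}^{\infty} - x^{2} e^{- a x^{2}} \, dx = - \frac{\sqrt{\pi}}{2 a^{\frac{3}{2}}}.$$

Repeating $3$ times in total — each differentiation brings down another $(-x^2)$ — gives
$$\frac{d^{3}J}{da^{3}} = \int_{-\infty}^{\infty} - x^{6} e^{- a x^{2}} \, dx = - \frac{15 \sqrt{\pi}}{8 a^{\frac{7}{2}}},$$
and the integrand here is $(-1)^{3}$ times the target integrand, so $I = (-1)^{3}\,\frac{d^{3}J}{da^{3}} = \frac{15 \sqrt{\pi}}{8 a^{\frac{7}{2}}}$.

Setting $a = \frac{1}{2}$:
$$I = 15 \sqrt{2} \sqrt{\pi}.$$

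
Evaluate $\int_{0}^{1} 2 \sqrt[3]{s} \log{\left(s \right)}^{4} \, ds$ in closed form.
$\frac{729}{64}$

Consider the simpler parametrised integral
$$J(a) = \int_{0}^{1} 2 s^{a} \, ds = \frac{2}{a + 1}.$$

Differentiating under the integral sign brings down a factor of $\ln s$:
$$\frac{dJ}{da} = \int_{0}^{1} 2 s^{a} \log{\left(s \right)} \, ds = - \frac{2}{\left(a + 1\right)^{2}}.$$

Repeating $4$ times in total — each differentiation brings down another $\ln s$ — gives
$$\frac{d^{4}J}{da^{4}} = \int_{0}^{1} 2 s^{a} \log{\left(s \right)}^{4} \, ds = \frac{48}{\left(a + 1\right)^{5}},$$
and the integrand here is exactly the target integrand, so $I = \frac{48}{\left(a + 1\right)^{5}}$.

Setting $a = \frac{1}{3}$:
$$I = \frac{729}{64}.$$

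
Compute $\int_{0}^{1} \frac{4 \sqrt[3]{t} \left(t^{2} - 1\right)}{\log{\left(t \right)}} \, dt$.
$- \log{\left(\frac{16}{625} \right)}$

Consider the one-parameter family: let $I(a) = \int_{0}^{1} \frac{4 \left(t^{\frac{7}{3}} - t^{a}\right)}{\log{\left(t \right)}} \, dt$.

Since $\dfrac{\partial}{\partial a}\,t^{a} = t^{a} \ln t$, the $\ln t$ in the denominator cancels and
$$\frac{dI}{da} = \int_{0}^{1} -4 t^{a} \, dt = -4 \left[\frac{t^{a+1}}{a+1}\right]_0^1 = - \frac{4}{a + 1}.$$

Integrating with respect to $a$ gives $I(a) = - \log{\left(\frac{81 \left(a + 1\right)^{4}}{10000} \right)} + C$.

At $a = \frac{7}{3}$ the integrand is identically $0$, so $I(\frac{7}{3}) = 0$. The closed form gives $0$, hence $C = 0$.

Setting $a = \frac{1}{3}$:
$$I = - \log{\left(\frac{16}{625} \right)}.$$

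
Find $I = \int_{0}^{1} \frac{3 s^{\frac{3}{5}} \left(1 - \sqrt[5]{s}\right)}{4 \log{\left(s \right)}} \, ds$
$- \frac{3 \log{\left(3 \right)}}{2} + \frac{9 \log{\left(2 \right)}}{4}$

Replace the exponent $\frac{3}{5}$ by a parameter $a$: let $I(a) = \int_{0}^{1} \frac{3 \left(- s^{\frac{4}{5}} + s^{a}\right)}{4 \log{\left(s \right)}} \, ds$.

Since $\dfrac{\partial}{\partial a}\,s^{a} = s^{a} \ln s$, the $\ln s$ in the denominator cancels and
$$\frac{dI}{da} = \int_{0}^{1} \frac{3}{4} s^{a} \, ds = \frac{3}{4} \left[\frac{s^{a+1}}{a+1}\right]_0^1 = \frac{3}{4 \left(a + 1\right)}.$$

Integrating with respect to $a$ gives $I(a) = \log{\left(\frac{\sqrt{3} \cdot 5^{\frac{3}{4}} \left(a + 1\right)^{\frac{3}{4}}}{9} \right)} + C$.

At $a = \frac{4}{5}$ the integrand is identically $0$, so $I(\frac{4}{5}) = 0$. The closed form gives $0$, hence $C = 0$.

Setting $a = \frac{3}{5}$:
$$I = - \frac{3 \log{\left(3 \right)}}{2} + \frac{9 \log{\left(2 \right)}}{4}.$$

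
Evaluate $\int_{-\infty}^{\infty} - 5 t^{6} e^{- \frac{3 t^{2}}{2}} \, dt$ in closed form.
$- \frac{25 \sqrt{6} \sqrt{\pi}}{27}$

Consider the simpler parametrised integral
$$J(a) = \int_{-\infty}^{\infty} - 5 e^{- a t^{2}} \, dt = - \frac{5 \sqrt{\pi}}{\sqrt{a}}.$$

Differentiating under the integral sign brings down a factor of $(-t^2)$:
$$\frac{dJ}{da} = \int_{-\infty}^{\infty} 5 t^{2} e^{- a t^{2}} \, dt = \frac{5 \sqrt{\pi}}{2 a^{\frac{3}{2}}}.$$

Repeating $3$ times in total — each differentiation brings down another $(-t^2)$ — gives
$$\frac{d^{3}J}{da^{3}} = \int_{-\infty}^{\infty} 5 t^{6} e^{- a t^{2}} \, dt = \frac{75 \sqrt{\pi}}{8 a^{\frac{7}{2}}},$$
and the integrand here is $(-1)^{3}$ times the target integrand, so $I = (-1)^{3}\,\frac{d^{3}J}{da^{3}} = - \frac{75 \sqrt{\pi}}{8 a^{\frac{7}{2}}}$.

Setting $a = \frac{3}{2}$:
$$I = - \frac{25 \sqrt{6} \sqrt{\pi}}{27}.$$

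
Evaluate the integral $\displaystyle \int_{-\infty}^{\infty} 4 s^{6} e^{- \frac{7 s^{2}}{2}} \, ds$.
$\frac{60 \sqrt{14} \sqrt{\pi}}{2401}$

Consider the simpler parametrised integral
$$J(a) = \int_{-\infty}^{\infty} 4 e^{- a s^{2}} \, ds = \frac{4 \sqrt{\pi}}{\sqrt{a}}.$$

Differentiating under the integral sign brings down a factor of $(-s^2)$:
$$\frac{dJ}{da} = \int_{-\infty}^{\infty} - 4 s^{2} e^{- a s^{2}} \, ds = - \frac{2 \sqrt{\pi}}{a^{\frac{3}{2}}}.$$

Repeating $3$ times in total — each differentiation brings down another $(-s^2)$ — gives
$$\frac{d^{3}J}{da^{3}} = \int_{-\infty}^{\infty} - 4 s^{6} e^{- a s^{2}} \, ds = - \frac{15 \sqrt{\pi}}{2 a^{\frac{7}{2}}},$$
and the integrand here is $(-1)^{3}$ times the target integrand, so $I = (-1)^{3}\,\frac{d^{3}J}{da^{3}} = \frac{15 \sqrt{\pi}}{2 a^{\frac{7}{2}}}$.

Setting $a = \frac{7}{2}$:
$$I = \frac{60 \sqrt{14} \sqrt{\pi}}{2401}.$$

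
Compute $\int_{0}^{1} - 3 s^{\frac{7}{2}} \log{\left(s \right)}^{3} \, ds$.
$\frac{32}{729}$

Consider the simpler parametrised integral
$$J(a) = \int_{0}^{1} - 3 s^{a} \, ds = - \frac{3}{a + 1}.$$

Differentiating under the integral sign brings down a factor of $\ln s$:
$$\frac{dJ}{da} = \int_{0}^{1} - 3 s^{a} \log{\left(s \right)} \, ds = \frac{3}{\left(a + 1\right)^{2}}.$$

Repeating $3$ times in total — each differentiation brings down another $\ln s$ — gives
$$\frac{d^{3}J}{da^{3}} = \int_{0}^{1} - 3 s^{a} \log{\left(s \right)}^{3} \, ds = \frac{18}{\left(a + 1\right)^{4}},$$
and the integrand here is exactly the target integrand, so $I = \frac{18}{\left(a + 1\right)^{4}}$.

Setting $a = \frac{7}{2}$:
$$I = \frac{32}{729}.$$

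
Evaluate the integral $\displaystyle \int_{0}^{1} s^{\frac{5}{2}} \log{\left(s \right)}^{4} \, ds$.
$\frac{768}{16807}$

Start from the elementary integral
$$J(a) = \int_{0}^{1} s^{a} \, ds = \frac{1}{a + 1}.$$

Differentiating under the integral sign brings down a factor of $\ln s$:
$$\frac{dJ}{da} = \int_{0}^{1} s^{a} \log{\left(s \right)} \, ds = - \frac{1}{\left(a + 1\right)^{2}}.$$

Repeating $4$ times in total — each differentiation brings down another $\ln s$ — gives
$$\frac{d^{4}J}{da^{4}} = \int_{0}^{1} s^{a} \log{\left(s \right)}^{4} \, ds = \frac{24}{\left(a + 1\right)^{5}},$$
and the integrand here is exactly the target integrand, so $I = \frac{24}{\left(a + 1\right)^{5}}$.

Setting $a = \frac{5}{2}$:
$$I = \frac{768}{16807}.$$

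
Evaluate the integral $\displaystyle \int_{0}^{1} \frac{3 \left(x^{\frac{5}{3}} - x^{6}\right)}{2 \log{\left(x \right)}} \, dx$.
$- \log{\left(\frac{21 \sqrt{42}}{32} \right)}$

Introduce a parameter $a$ in the exponent: let $I(a) = \int_{0}^{1} \frac{3 \left(x^{\frac{5}{3}} - x^{a}\right)}{2 \log{\left(x \right)}} \, dx$.

Since $\dfrac{\partial}{\partial a}\,x^{a} = x^{a} \ln x$, the $\ln x$ in the denominator cancels and
$$\frac{dI}{da} = \int_{0}^{1} - \frac{3}{2} x^{a} \, dx = - \frac{3}{2} \left[\frac{x^{a+1}}{a+1}\right]_0^1 = - \frac{3}{2 a + 2}.$$

Integrating with respect to $a$ gives $I(a) = - \log{\left(\frac{3 \sqrt{6} \left(a + 1\right)^{\frac{3}{2}}}{32} \right)} + C$.

At $a = \frac{5}{3}$ the integrand is identically $0$, so $I(\frac{5}{3}) = 0$. The closed form gives $0$, hence $C = 0$.

Setting $a = 6$:
$$I = - \log{\left(\frac{21 \sqrt{42}}{32} \right)}.$$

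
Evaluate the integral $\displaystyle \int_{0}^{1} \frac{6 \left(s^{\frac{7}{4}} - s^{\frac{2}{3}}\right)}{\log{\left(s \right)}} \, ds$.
$\log{\left(\frac{1291467969}{64000000} \right)}$

Replace the exponent $\frac{7}{4}$ by a parameter $a$: let $I(a) = \int_{0}^{1} \frac{6 \left(- s^{\frac{2}{3}} + s^{a}\right)}{\log{\left(s \right)}} \, ds$.

Since $\dfrac{\partial}{\partial a}\,s^{a} = s^{a} \ln s$, the $\ln s$ in the denominator cancels and
$$\frac{dI}{da} = \int_{0}^{1} 6 s^{a} \, ds = 6 \left[\frac{s^{a+1}}{a+1}\right]_0^1 = \frac{6}{a + 1}.$$

Integrating with respect to $a$ gives $I(a) = \log{\left(\frac{729 \left(a + 1\right)^{6}}{15625} \right)} + C$.

At $a = \frac{2}{3}$ the integrand is identically $0$, so $I(\frac{2}{3}) = 0$. The closed form gives $0$, hence $C = 0$.

Setting $a = \frac{7}{4}$:
$$I = \log{\left(\frac{1291467969}{64000000} \right)}.$$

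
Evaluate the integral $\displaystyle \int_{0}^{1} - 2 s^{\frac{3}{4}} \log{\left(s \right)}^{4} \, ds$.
$- \frac{49152}{16807}$

Begin with the known integral
$$J(a) = \int_{0}^{1} - 2 s^{a} \, ds = - \frac{2}{a + 1}.$$

Differentiating under the integral sign brings down a factor of $\ln s$:
$$\frac{dJ}{da} = \int_{0}^{1} - 2 s^{a} \log{\left(s \right)} \, ds = \frac{2}{\left(a + 1\right)^{2}}.$$

Repeating $4$ times in total — each differentiation brings down another $\ln s$ — gives
$$\frac{d^{4}J}{da^{4}} = \int_{0}^{1} - 2 s^{a} \log{\left(s \right)}^{4} \, ds = - \frac{48}{\left(a + 1\right)^{5}},$$
and the integrand here is exactly the target integrand, so $I = - \frac{48}{\left(a + 1\right)^{5}}$.

Setting $a = \frac{3}{4}$:
$$I = - \frac{49152}{16807}.$$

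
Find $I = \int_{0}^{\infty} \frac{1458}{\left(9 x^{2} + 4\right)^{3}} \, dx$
$\frac{729 \pi}{256}$

Recall the elementary integral
$$J(a) = \int_{0}^{\infty} \frac{2}{a^{2} + x^{2}} \, dx = \frac{\pi}{a}.$$

Differentiating under the integral sign with respect to $a$,
$$\frac{dJ}{da} = \int_{0}^{\infty} - \frac{4 a}{\left(a^{2} + x^{2}\right)^{2}} \, dx = - \frac{\pi}{a^{2}},$$
so $\int_{0}^{\infty} \frac{2}{\left(a^{2} + x^{2}\right)^{2}} \, dx = \frac{\pi}{2 a^{3}}$.

Repeating — each differentiation of $1/(x^2+a^2)^j$ produces $-2ja/(x^2+a^2)^{j+1}$ — and dividing through by $-2ja$ at each step yields, after $2$ differentiations in total,
$$\int_{0}^{\infty} \frac{2}{\left(a^{2} + x^{2}\right)^{3}} \, dx = \frac{3 \pi}{8 a^{5}}.$$

Setting $a = \frac{2}{3}$:
$$I = \frac{729 \pi}{256}.$$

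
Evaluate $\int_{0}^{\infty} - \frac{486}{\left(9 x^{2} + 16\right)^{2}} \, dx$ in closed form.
$- \frac{81 \pi}{128}$

Begin with the known result
$$J(a) = \int_{0}^{\infty} - \frac{6}{a^{2} + x^{2}} \, dx = - \frac{3 \pi}{a}.$$

Differentiating under the integral sign with respect to $a$,
$$\frac{dJ}{da} = \int_{0}^{\infty} \frac{12 a}{\left(a^{2} + x^{2}\right)^{2}} \, dx = \frac{3 \pi}{a^{2}},$$
so $\int_{0}^{\infty} - \frac{6}{\left(a^{2} + x^{2}\right)^{2}} \, dx = - \frac{3 \pi}{2 a^{3}}$.

Setting $a = \frac{4}{3}$:
$$I = - \frac{81 \pi}{128}.$$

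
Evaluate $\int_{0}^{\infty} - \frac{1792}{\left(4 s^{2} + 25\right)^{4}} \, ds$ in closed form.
$- \frac{28 \pi}{15625}$

Start from the standard arctangent integral
$$J(a) = \int_{0}^{\infty} - \frac{7}{a^{2} + s^{2}} \, ds = - \frac{7 \pi}{2 a}.$$

Differentiating under the integral sign with respect to $a$,
$$\frac{dJ}{da} = \int_{0}^{\infty} \frac{14 a}{\left(a^{2} + s^{2}\right)^{2}} \, ds = \frac{7 \pi}{2 a^{2}},$$
so $\int_{0}^{\infty} - \frac{7}{\left(a^{2} + s^{2}\right)^{2}} \, ds = - \frac{7 \pi}{4 a^{3}}$.

Repeating — each differentiation of $1/(s^2+a^2)^j$ produces $-2ja/(s^2+a^2)^{j+1}$ — and dividing through by $-2ja$ at each step yields, after $3$ differentiations in total,
$$\int_{0}^{\infty} - \frac{7}{\left(a^{2} + s^{2}\right)^{4}} \, ds = - \frac{35 \pi}{32 a^{7}}.$$

Setting $a = \frac{5}{2}$:
$$I = - \frac{28 \pi}{15625}.$$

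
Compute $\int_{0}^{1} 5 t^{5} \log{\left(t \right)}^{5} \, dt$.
$- \frac{25}{1944}$

Start from the elementary integral
$$J(a) = \int_{0}^{1} 5 t^{a} \, dt = \frac{5}{a + 1}.$$

Differentiating under the integral sign brings down a factor of $\ln t$:
$$\frac{dJ}{da} = \int_{0}^{1} 5 t^{a} \log{\left(t \right)} \, dt = - \frac{5}{\left(a + 1\right)^{2}}.$$

Repeating $5$ times in total — each differentiation brings down another $\ln t$ — gives
$$\frac{d^{5}J}{da^{5}} = \int_{0}^{1} 5 t^{a} \log{\left(t \right)}^{5} \, dt = - \frac{600}{\left(a + 1\right)^{6}},$$
and the integrand here is exactly the target integrand, so $I = - \frac{600}{\left(a + 1\right)^{6}}$.

Setting $a = 5$:
$$I = - \frac{25}{1944}.$$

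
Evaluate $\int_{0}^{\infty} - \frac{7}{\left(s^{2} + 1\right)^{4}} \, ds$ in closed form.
$- \frac{35 \pi}{32}$

Begin with the known result
$$J(a) = \int_{0}^{\infty} - \frac{7}{a^{2} + s^{2}} \, ds = - \frac{7 \pi}{2 a}.$$

Differentiating under the integral sign with respect to $a$,
$$\frac{dJ}{da} = \int_{0}^{\infty} \frac{14 a}{\left(a^{2} + s^{2}\right)^{2}} \, ds = \frac{7 \pi}{2 a^{2}},$$
so $\int_{0}^{\infty} - \frac{7}{\left(a^{2} + s^{2}\right)^{2}} \, ds = - \frac{7 \pi}{4 a^{3}}$.

Repeating — each differentiation of $1/(s^2+a^2)^j$ produces $-2ja/(s^2+a^2)^{j+1}$ — and dividing through by $-2ja$ at each step yields, after $3$ differentiations in total,
$$\int_{0}^{\infty} - \frac{7}{\left(a^{2} + s^{2}\right)^{4}} \, ds = - \frac{35 \pi}{32 a^{7}}.$$

Setting $a = 1$:
$$I = - \frac{35 \pi}{32}.$$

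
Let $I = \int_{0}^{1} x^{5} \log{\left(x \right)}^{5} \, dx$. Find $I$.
$- \frac{5}{1944}$

Begin with the known integral
$$J(a) = \int_{0}^{1} x^{a} \, dx = \frac{1}{a + 1}.$$

Differentiating under the integral sign brings down a factor of $\ln x$:
$$\frac{dJ}{da} = \int_{0}^{1} x^{a} \log{\left(x \right)} \, dx = - \frac{1}{\left(a + 1\right)^{2}}.$$

Repeating $5$ times in total — each differentiation brings down another $\ln x$ — gives
$$\frac{d^{5}J}{da^{5}} = \int_{0}^{1} x^{a} \log{\left(x \right)}^{5} \, dx = - \frac{120}{\left(a + 1\right)^{6}},$$
and the integrand here is exactly the target integrand, so $I = - \frac{120}{\left(a + 1\right)^{6}}$.

Setting $a = 5$:
$$I = - \frac{5}{1944}.$$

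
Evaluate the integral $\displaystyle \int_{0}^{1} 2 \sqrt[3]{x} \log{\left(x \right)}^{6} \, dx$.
$\frac{98415}{512}$

Begin with the known integral
$$J(a) = \int_{0}^{1} 2 x^{a} \, dx = \frac{2}{a + 1}.$$

Differentiating under the integral sign brings down a factor of $\ln x$:
$$\frac{dJ}{da} = \int_{0}^{1} 2 x^{a} \log{\left(x \right)} \, dx = - \frac{2}{\left(a + 1\right)^{2}}.$$

Repeating $6$ times in total — each differentiation brings down another $\ln x$ — gives
$$\frac{d^{6}J}{da^{6}} = \int_{0}^{1} 2 x^{a} \log{\left(x \right)}^{6} \, dx = \frac{1440}{\left(a + 1\right)^{7}},$$
and the integrand here is exactly the target integrand, so $I = \frac{1440}{\left(a + 1\right)^{7}}$.

Setting $a = \frac{1}{3}$:
$$I = \frac{98415}{512}.$$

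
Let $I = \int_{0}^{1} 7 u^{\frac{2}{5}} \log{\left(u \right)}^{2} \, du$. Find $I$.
$\frac{250}{49}$

Begin with the known integral
$$J(a) = \int_{0}^{1} 7 u^{a} \, du = \frac{7}{a + 1}.$$

Differentiating under the integral sign brings down a factor of $\ln u$:
$$\frac{dJ}{da} = \int_{0}^{1} 7 u^{a} \log{\left(u \right)} \, du = - \frac{7}{\left(a + 1\right)^{2}}.$$

Repeating twice in total — each differentiation brings down another $\ln u$ — gives
$$\frac{d^{2}J}{da^{2}} = \int_{0}^{1} 7 u^{a} \log{\left(u \right)}^{2} \, du = \frac{14}{\left(a + 1\right)^{3}},$$
and the integrand here is exactly the target integrand, so $I = \frac{14}{\left(a + 1\right)^{3}}$.

Setting $a = \frac{2}{5}$:
$$I = \frac{250}{49}.$$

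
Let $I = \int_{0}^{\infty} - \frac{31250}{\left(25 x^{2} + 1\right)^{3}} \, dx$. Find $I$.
$- \frac{9375 \pi}{8}$

Start from the standard arctangent integral
$$J(a) = \int_{0}^{\infty} - \frac{2}{a^{2} + x^{2}} \, dx = - \frac{\pi}{a}.$$

Differentiating under the integral sign with respect to $a$,
$$\frac{dJ}{da} = \int_{0}^{\infty} \frac{4 a}{\left(a^{2} + x^{2}\right)^{2}} \, dx = \frac{\pi}{a^{2}},$$
so $\int_{0}^{\infty} - \frac{2}{\left(a^{2} + x^{2}\right)^{2}} \, dx = - \frac{\pi}{2 a^{3}}$.

Repeating — each differentiation of $1/(x^2+a^2)^j$ produces $-2ja/(x^2+a^2)^{j+1}$ — and dividing through by $-2ja$ at each step yields, after $2$ differentiations in total,
$$\int_{0}^{\infty} - \frac{2}{\left(a^{2} + x^{2}\right)^{3}} \, dx = - \frac{3 \pi}{8 a^{5}}.$$

Setting $a = \frac{1}{5}$:
$$I = - \frac{9375 \pi}{8}.$$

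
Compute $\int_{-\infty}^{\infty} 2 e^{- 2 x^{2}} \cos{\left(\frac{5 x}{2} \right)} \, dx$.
$\frac{\sqrt{2} \sqrt{\pi}}{e^{\frac{25}{32}}}$

Let $b$ denote the cosine frequency and define $I(b) = \int_{-\infty}^{\infty} 2 e^{- 2 x^{2}} \cos{\left(b x \right)} \, dx$.

Differentiating under the integral sign,
$$I'(b) = \int_{-\infty}^{\infty} - 2 x e^{- 2 x^{2}} \sin{\left(b x \right)} \, dx.$$

Integrate $\int_{-\infty}^{\infty} x \sin(b x)\, e^{- 2 x^{2}}\, dx$ by parts with $u = \sin(b x)$ and $dv = x\, e^{- 2 x^{2}}\, dx$, giving $v = - \frac{e^{- 2 x^{2}}}{4}$. The boundary term vanishes and
$$\int_{-\infty}^{\infty} x \sin(b x)\, e^{- 2 x^{2}}\, dx = \frac{b}{4} \int_{-\infty}^{\infty} \cos(b x)\, e^{- 2 x^{2}}\, dx,$$
so $I'(b) = - \frac{b}{4}\, I(b)$.

This is a separable first-order ODE; solving with the initial condition $I(0) = \int_{-\infty}^{\infty} 2 e^{- 2 x^{2}}\,dx = \sqrt{2} \sqrt{\pi}$ gives
$$I(b) = \sqrt{2} \sqrt{\pi} e^{- \frac{b^{2}}{8}}.$$

Setting $b = \frac{5}{2}$:
$$I = \frac{\sqrt{2} \sqrt{\pi}}{e^{\frac{25}{32}}}.$$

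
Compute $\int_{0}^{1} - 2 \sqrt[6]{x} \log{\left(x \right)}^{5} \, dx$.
$\frac{11197440}{117649}$

Start from the elementary integral
$$J(a) = \int_{0}^{1} - 2 x^{a} \, dx = - \frac{2}{a + 1}.$$

Differentiating under the integral sign brings down a factor of $\ln x$:
$$\frac{dJ}{da} = \int_{0}^{1} - 2 x^{a} \log{\left(x \right)} \, dx = \frac{2}{\left(a + 1\right)^{2}}.$$

Repeating $5$ times in total — each differentiation brings down another $\ln x$ — gives
$$\frac{d^{5}J}{da^{5}} = \int_{0}^{1} - 2 x^{a} \log{\left(x \right)}^{5} \, dx = \frac{240}{\left(a + 1\right)^{6}},$$
and the integrand here is exactly the target integrand, so $I = \frac{240}{\left(a + 1\right)^{6}}$.

Setting $a = \frac{1}{6}$:
$$I = \frac{11197440}{117649}.$$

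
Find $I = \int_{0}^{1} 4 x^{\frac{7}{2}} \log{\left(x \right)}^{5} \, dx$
$- \frac{10240}{177147}$

Start from the elementary integral
$$J(a) = \int_{0}^{1} 4 x^{a} \, dx = \frac{4}{a + 1}.$$

Differentiating under the integral sign brings down a factor of $\ln x$:
$$\frac{dJ}{da} = \int_{0}^{1} 4 x^{a} \log{\left(x \right)} \, dx = - \frac{4}{\left(a + 1\right)^{2}}.$$

Repeating $5$ times in total — each differentiation brings down another $\ln x$ — gives
$$\frac{d^{5}J}{da^{5}} = \int_{0}^{1} 4 x^{a} \log{\left(x \right)}^{5} \, dx = - \frac{480}{\left(a + 1\right)^{6}},$$
and the integrand here is exactly the target integrand, so $I = - \frac{480}{\left(a + 1\right)^{6}}$.

Setting $a = \frac{7}{2}$:
$$I = - \frac{10240}{177147}.$$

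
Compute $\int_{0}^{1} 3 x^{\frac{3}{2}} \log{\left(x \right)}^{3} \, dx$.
$- \frac{288}{625}$

Start from the elementary integral
$$J(a) = \int_{0}^{1} 3 x^{a} \, dx = \frac{3}{a + 1}.$$

Differentiating under the integral sign brings down a factor of $\ln x$:
$$\frac{dJ}{da} = \int_{0}^{1} 3 x^{a} \log{\left(x \right)} \, dx = - \frac{3}{\left(a + 1\right)^{2}}.$$

Repeating $3$ times in total — each differentiation brings down another $\ln x$ — gives
$$\frac{d^{3}J}{da^{3}} = \int_{0}^{1} 3 x^{a} \log{\left(x \right)}^{3} \, dx = - \frac{18}{\left(a + 1\right)^{4}},$$
and the integrand here is exactly the target integrand, so $I = - \frac{18}{\left(a + 1\right)^{4}}$.

Setting $a = \frac{3}{2}$:
$$I = - \frac{288}{625}.$$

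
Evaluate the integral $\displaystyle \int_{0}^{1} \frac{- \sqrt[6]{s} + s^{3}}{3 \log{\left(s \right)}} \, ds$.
$- \frac{\log{\left(7 \right)}}{3} + \frac{\log{\left(3 \right)}}{3} + \log{\left(2 \right)}$

Introduce a parameter $a$ in the exponent: let $I(a) = \int_{0}^{1} \frac{s^{3} - s^{a}}{3 \log{\left(s \right)}} \, ds$.

Since $\dfrac{\partial}{\partial a}\,s^{a} = s^{a} \ln s$, the $\ln s$ in the denominator cancels and
$$\frac{dI}{da} = \int_{0}^{1} - \frac{1}{3} s^{a} \, ds = - \frac{1}{3} \left[\frac{s^{a+1}}{a+1}\right]_0^1 = - \frac{1}{3 a + 3}.$$

Integrating with respect to $a$ gives $I(a) = - \frac{\log{\left(a + 1 \right)}}{3} + \frac{2 \log{\left(2 \right)}}{3} + C$.

At $a = 3$ the integrand is identically $0$, so $I(3) = 0$. The closed form gives $0$, hence $C = 0$.

Setting $a = \frac{1}{6}$:
$$I = - \frac{\log{\left(7 \right)}}{3} + \frac{\log{\left(3 \right)}}{3} + \log{\left(2 \right)}.$$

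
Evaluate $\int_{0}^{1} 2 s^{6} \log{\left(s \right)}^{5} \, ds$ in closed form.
$- \frac{240}{117649}$

Start from the elementary integral
$$J(a) = \int_{0}^{1} 2 s^{a} \, ds = \frac{2}{a + 1}.$$

Differentiating under the integral sign brings down a factor of $\ln s$:
$$\frac{dJ}{da} = \int_{0}^{1} 2 s^{a} \log{\left(s \right)} \, ds = - \frac{2}{\left(a + 1\right)^{2}}.$$

Repeating $5$ times in total — each differentiation brings down another $\ln s$ — gives
$$\frac{d^{5}J}{da^{5}} = \int_{0}^{1} 2 s^{a} \log{\left(s \right)}^{5} \, ds = - \frac{240}{\left(a + 1\right)^{6}},$$
and the integrand here is exactly the target integrand, so $I = - \frac{240}{\left(a + 1\right)^{6}}$.

Setting $a = 6$:
$$I = - \frac{240}{117649}.$$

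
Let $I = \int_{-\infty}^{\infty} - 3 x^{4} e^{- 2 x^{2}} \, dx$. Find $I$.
$- \frac{9 \sqrt{2} \sqrt{\pi}}{32}$

Start from the elementary integral
$$J(a) = \int_{-\infty}^{\infty} - 3 e^{- a x^{2}} \, dx = - \frac{3 \sqrt{\pi}}{\sqrt{a}}.$$

Differentiating under the integral sign brings down a factor of $(-x^2)$:
$$\frac{dJ}{da} = \int_{-\infty}^{\infty} 3 x^{2} e^{- a x^{2}} \, dx = \frac{3 \sqrt{\pi}}{2 a^{\frac{3}{2}}}.$$

Repeating twice in total — each differentiation brings down another $(-x^2)$ — gives
$$\frac{d^{2}J}{da^{2}} = \int_{-\infty}^{\infty} - 3 x^{4} e^{- a x^{2}} \, dx = - \frac{9 \sqrt{\pi}}{4 a^{\frac{5}{2}}},$$
and the integrand here is exactly the target integrand, so $I = - \frac{9 \sqrt{\pi}}{4 a^{\frac{5}{2}}}$.

Setting $a = 2$:
$$I = - \frac{9 \sqrt{2} \sqrt{\pi}}{32}.$$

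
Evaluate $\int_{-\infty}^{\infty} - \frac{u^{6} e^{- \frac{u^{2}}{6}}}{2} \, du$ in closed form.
$- \frac{405 \sqrt{6} \sqrt{\pi}}{2}$

Start from the elementary integral
$$J(a) = \int_{-\infty}^{\infty} - \frac{e^{- a u^{2}}}{2} \, du = - \frac{\sqrt{\pi}}{2 \sqrt{a}}.$$

Differentiating under the integral sign brings down a factor of $(-u^2)$:
$$\frac{dJ}{da} = \int_{-\infty}^{\infty} \frac{u^{2} e^{- a u^{2}}}{2} \, du = \frac{\sqrt{\pi}}{4 a^{\frac{3}{2}}}.$$

Repeating $3$ times in total — each differentiation brings down another $(-u^2)$ — gives
$$\frac{d^{3}J}{da^{3}} = \int_{-\infty}^{\infty} \frac{u^{6} e^{- a u^{2}}}{2} \, du = \frac{15 \sqrt{\pi}}{16 a^{\frac{7}{2}}},$$
and the integrand here is $(-1)^{3}$ times the target integrand, so $I = (-1)^{3}\,\frac{d^{3}J}{da^{3}} = - \frac{15 \sqrt{\pi}}{16 a^{\frac{7}{2}}}$.

Setting $a = \frac{1}{6}$:
$$I = - \frac{405 \sqrt{6} \sqrt{\pi}}{2}.$$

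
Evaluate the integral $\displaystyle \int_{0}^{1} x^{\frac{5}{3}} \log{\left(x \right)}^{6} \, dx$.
$\frac{98415}{131072}$

Consider the simpler parametrised integral
$$J(a) = \int_{0}^{1} x^{a} \, dx = \frac{1}{a + 1}.$$

Differentiating under the integral sign brings down a factor of $\ln x$:
$$\frac{dJ}{da} = \int_{0}^{1} x^{a} \log{\left(x \right)} \, dx = - \frac{1}{\left(a + 1\right)^{2}}.$$

Repeating $6$ times in total — each differentiation brings down another $\ln x$ — gives
$$\frac{d^{6}J}{da^{6}} = \int_{0}^{1} x^{a} \log{\left(x \right)}^{6} \, dx = \frac{720}{\left(a + 1\right)^{7}},$$
and the integrand here is exactly the target integrand, so $I = \frac{720}{\left(a + 1\right)^{7}}$.

Setting $a = \frac{5}{3}$:
$$I = \frac{98415}{131072}.$$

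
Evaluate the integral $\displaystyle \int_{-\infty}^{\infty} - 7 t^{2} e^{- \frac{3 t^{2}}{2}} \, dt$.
$- \frac{7 \sqrt{6} \sqrt{\pi}}{9}$

Begin with the known integral
$$J(a) = \int_{-\infty}^{\infty} - 7 e^{- a t^{2}} \, dt = - \frac{7 \sqrt{\pi}}{\sqrt{a}}.$$

Differentiating under the integral sign brings down a factor of $(-t^2)$:
$$\frac{dJ}{da} = \int_{-\infty}^{\infty} 7 t^{2} e^{- a t^{2}} \, dt = \frac{7 \sqrt{\pi}}{2 a^{\frac{3}{2}}}.$$

The integral on the left is $-I$, so $I = - \frac{7 \sqrt{\pi}}{2 a^{\frac{3}{2}}}$.

Setting $a = \frac{3}{2}$:
$$I = - \frac{7 \sqrt{6} \sqrt{\pi}}{9}.$$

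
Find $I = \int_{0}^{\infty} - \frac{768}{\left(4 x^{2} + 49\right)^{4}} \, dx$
$- \frac{60 \pi}{823543}$

Start from the standard arctangent integral
$$J(a) = \int_{0}^{\infty} - \frac{3}{a^{2} + x^{2}} \, dx = - \frac{3 \pi}{2 a}.$$

Differentiating under the integral sign with respect to $a$,
$$\frac{dJ}{da} = \int_{0}^{\infty} \frac{6 a}{\left(a^{2} + x^{2}\right)^{2}} \, dx = \frac{3 \pi}{2 a^{2}},$$
so $\int_{0}^{\infty} - \frac{3}{\left(a^{2} + x^{2}\right)^{2}} \, dx = - \frac{3 \pi}{4 a^{3}}$.

Repeating — each differentiation of $1/(x^2+a^2)^j$ produces $-2ja/(x^2+a^2)^{j+1}$ — and dividing through by $-2ja$ at each step yields, after $3$ differentiations in total,
$$\int_{0}^{\infty} - \frac{3}{\left(a^{2} + x^{2}\right)^{4}} \, dx = - \frac{15 \pi}{32 a^{7}}.$$

Setting $a = \frac{7}{2}$:
$$I = - \frac{60 \pi}{823543}.$$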